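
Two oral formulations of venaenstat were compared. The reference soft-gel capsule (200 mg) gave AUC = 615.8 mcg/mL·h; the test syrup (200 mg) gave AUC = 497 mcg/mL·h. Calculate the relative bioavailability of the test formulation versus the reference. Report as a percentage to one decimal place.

F_rel = 80.7%

F_rel = (AUC_test/D_test) / (AUC_ref/D_ref)
      = (497/200) / (615.8/200)
      = 2.485 / 3.079 = 0.8071 = 80.71%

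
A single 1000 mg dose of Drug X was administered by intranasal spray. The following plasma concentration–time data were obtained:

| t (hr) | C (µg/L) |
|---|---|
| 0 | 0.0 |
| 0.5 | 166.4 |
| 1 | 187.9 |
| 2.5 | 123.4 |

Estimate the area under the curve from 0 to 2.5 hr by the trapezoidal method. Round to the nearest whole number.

AUC = 364 µg/L·hr

Trapezoidal AUC_0→2.5:
  [0→0.5]: (0.0+166.4)/2 × 0.5 = 41.6
  [0.5→1]: (166.4+187.9)/2 × 0.5 = 88.575
  [1→2.5]: (187.9+123.4)/2 × 1.5 = 233.475
  Sum = 363.65 µg/L·hr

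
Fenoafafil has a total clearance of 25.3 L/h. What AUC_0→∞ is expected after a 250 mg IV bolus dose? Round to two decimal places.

AUC = 9.88 mg/L·h

AUC_0→∞ = Dose_iv / CL
        = 250 / 25.3 = 9.88142 mg/L·h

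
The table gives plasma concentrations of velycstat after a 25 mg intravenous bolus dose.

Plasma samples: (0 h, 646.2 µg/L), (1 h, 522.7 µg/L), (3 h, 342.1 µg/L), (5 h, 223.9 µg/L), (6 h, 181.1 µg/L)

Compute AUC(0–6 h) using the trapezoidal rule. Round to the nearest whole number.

AUC = 2218 µg/L·h

Trapezoidal AUC_0→6:
  [0→1]: (646.2+522.7)/2 × 1 = 584.45
  [1→3]: (522.7+342.1)/2 × 2 = 864.8
  [3→5]: (342.1+223.9)/2 × 2 = 566.0
  [5→6]: (223.9+181.1)/2 × 1 = 202.5
  Sum = 2217.75 µg/L·h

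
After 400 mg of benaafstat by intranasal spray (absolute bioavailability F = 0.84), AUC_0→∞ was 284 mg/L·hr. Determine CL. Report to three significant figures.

CL = 1.18 L/hr

CL = F × Dose / AUC_0→∞
   = 0.84 × 400 / 284 = 1.1831 L/hr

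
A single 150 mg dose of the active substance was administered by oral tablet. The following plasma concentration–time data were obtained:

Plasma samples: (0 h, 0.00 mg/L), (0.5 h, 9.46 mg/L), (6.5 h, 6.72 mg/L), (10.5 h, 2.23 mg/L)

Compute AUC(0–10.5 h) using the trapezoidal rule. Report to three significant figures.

Trapezoidal AUC_0→10.5:
  [0→0.5]: (0.00+9.46)/2 × 0.5 = 2.365
  [0.5→6.5]: (9.46+6.72)/2 × 6 = 48.54
  [6.5→10.5]: (6.72+2.23)/2 × 4 = 17.9
  Sum = 68.805 mg/L·h

AUC = 68.8 mg/L·h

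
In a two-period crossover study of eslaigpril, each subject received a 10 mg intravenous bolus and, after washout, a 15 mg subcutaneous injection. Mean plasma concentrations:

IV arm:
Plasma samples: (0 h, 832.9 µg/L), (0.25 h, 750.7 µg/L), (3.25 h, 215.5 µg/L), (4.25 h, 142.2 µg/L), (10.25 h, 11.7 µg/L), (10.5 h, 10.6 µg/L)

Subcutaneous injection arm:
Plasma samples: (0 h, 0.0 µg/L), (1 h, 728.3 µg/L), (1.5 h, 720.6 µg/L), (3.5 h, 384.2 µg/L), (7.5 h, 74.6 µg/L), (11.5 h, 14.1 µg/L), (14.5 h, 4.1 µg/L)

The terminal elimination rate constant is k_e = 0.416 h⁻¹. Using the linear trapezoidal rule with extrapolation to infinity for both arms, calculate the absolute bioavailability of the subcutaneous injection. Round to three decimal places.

F = 0.853

Trapezoidal AUC_0→10.5 (IV):
  [0→0.25]: (832.9+750.7)/2 × 0.25 = 197.95
  [0.25→3.25]: (750.7+215.5)/2 × 3 = 1449.3
  [3.25→4.25]: (215.5+142.2)/2 × 1 = 178.85
  [4.25→10.25]: (142.2+11.7)/2 × 6 = 461.7
  [10.25→10.5]: (11.7+10.6)/2 × 0.25 = 2.7875
  Sum = 2290.5875 µg/L·h
IV tail: 10.6/0.416 = 25.481; AUC_iv,0→∞ = 2290.5875 + 25.481 = 2316.0685 µg/L·h
Trapezoidal AUC_0→14.5 (subcutaneous injection):
  [0→1]: (0.0+728.3)/2 × 1 = 364.15
  [1→1.5]: (728.3+720.6)/2 × 0.5 = 362.225
  [1.5→3.5]: (720.6+384.2)/2 × 2 = 1104.8
  [3.5→7.5]: (384.2+74.6)/2 × 4 = 917.6
  [7.5→11.5]: (74.6+14.1)/2 × 4 = 177.4
  [11.5→14.5]: (14.1+4.1)/2 × 3 = 27.3
  Sum = 2953.475 µg/L·h
subcutaneous injection tail: 4.1/0.416 = 9.856; AUC_ev,0→∞ = 2953.475 + 9.856 = 2963.331 µg/L·h
F = (AUC_ev/D_ev)/(AUC_iv/D_iv) = (2963.331/15)/(2316.0685/10) = 197.5554/231.60685 = 0.8530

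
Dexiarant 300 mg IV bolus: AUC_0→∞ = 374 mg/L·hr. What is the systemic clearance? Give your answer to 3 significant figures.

CL = 0.802 L/hr

CL = Dose_iv / AUC_0→∞
   = 300 / 374 = 0.802139 L/hr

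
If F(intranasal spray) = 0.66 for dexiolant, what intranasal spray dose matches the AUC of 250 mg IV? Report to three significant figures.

For equal systemic exposure: F × D_ev = D_iv
D_ev = D_iv / F = 250 / 0.66 = 378.788 mg

D_intranasal = 379 mg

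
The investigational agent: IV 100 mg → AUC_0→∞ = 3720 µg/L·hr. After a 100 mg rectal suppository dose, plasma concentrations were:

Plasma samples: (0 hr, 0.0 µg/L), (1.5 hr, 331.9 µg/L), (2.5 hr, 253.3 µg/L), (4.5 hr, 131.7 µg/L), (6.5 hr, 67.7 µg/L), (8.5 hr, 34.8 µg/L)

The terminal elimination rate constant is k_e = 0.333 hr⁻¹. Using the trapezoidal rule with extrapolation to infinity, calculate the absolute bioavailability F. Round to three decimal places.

F = 0.358

Trapezoidal AUC_0→8.5 (rectal suppository):
  [0→1.5]: (0.0+331.9)/2 × 1.5 = 248.925
  [1.5→2.5]: (331.9+253.3)/2 × 1 = 292.6
  [2.5→4.5]: (253.3+131.7)/2 × 2 = 385.0
  [4.5→6.5]: (131.7+67.7)/2 × 2 = 199.4
  [6.5→8.5]: (67.7+34.8)/2 × 2 = 102.5
  Sum = 1228.425 µg/L·hr
Tail: C_last/k_e = 34.8/0.333 = 104.505
AUC_0→∞ (rectal suppository) = 1228.425 + 104.505 = 1332.93 µg/L·hr
F = (AUC_ev/D_ev)/(AUC_iv/D_iv) = (1332.93/100)/(3720/100) = 13.3293/37.2 = 0.3583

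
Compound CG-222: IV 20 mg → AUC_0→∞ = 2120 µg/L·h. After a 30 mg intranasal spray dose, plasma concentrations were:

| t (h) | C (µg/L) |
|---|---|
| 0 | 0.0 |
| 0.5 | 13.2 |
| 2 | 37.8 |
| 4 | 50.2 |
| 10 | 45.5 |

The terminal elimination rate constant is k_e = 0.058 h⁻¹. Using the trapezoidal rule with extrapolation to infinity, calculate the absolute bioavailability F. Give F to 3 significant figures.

Trapezoidal AUC_0→10 (intranasal spray):
  [0→0.5]: (0.0+13.2)/2 × 0.5 = 3.3
  [0.5→2]: (13.2+37.8)/2 × 1.5 = 38.25
  [2→4]: (37.8+50.2)/2 × 2 = 88.0
  [4→10]: (50.2+45.5)/2 × 6 = 287.1
  Sum = 416.65 µg/L·h
Tail: C_last/k_e = 45.5/0.058 = 784.483
AUC_0→∞ (intranasal spray) = 416.65 + 784.483 = 1201.133 µg/L·h
F = (AUC_ev/D_ev)/(AUC_iv/D_iv) = (1201.133/30)/(2120/20) = 40.0378/106 = 0.3777

F = 0.378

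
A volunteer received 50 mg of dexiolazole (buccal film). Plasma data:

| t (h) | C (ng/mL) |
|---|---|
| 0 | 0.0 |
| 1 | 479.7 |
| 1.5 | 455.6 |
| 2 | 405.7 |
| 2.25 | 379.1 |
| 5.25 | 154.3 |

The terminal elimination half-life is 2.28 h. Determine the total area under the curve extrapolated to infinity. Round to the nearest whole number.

Trapezoidal AUC_0→5.25:
  [0→1]: (0.0+479.7)/2 × 1 = 239.85
  [1→1.5]: (479.7+455.6)/2 × 0.5 = 233.825
  [1.5→2]: (455.6+405.7)/2 × 0.5 = 215.325
  [2→2.25]: (405.7+379.1)/2 × 0.25 = 98.1
  [2.25→5.25]: (379.1+154.3)/2 × 3 = 800.1
  Sum = 1587.2 ng/mL·h
k_e = ln2 / t½ = 0.693147 / 2.28 = 0.3040 h^-1
Extrapolated tail: C_last / k_e = 154.3 / 0.304 = 507.566
AUC_0→∞ = 1587.2 + 507.566 = 2094.766 ng/mL·h

AUC = 2095 ng/mL·h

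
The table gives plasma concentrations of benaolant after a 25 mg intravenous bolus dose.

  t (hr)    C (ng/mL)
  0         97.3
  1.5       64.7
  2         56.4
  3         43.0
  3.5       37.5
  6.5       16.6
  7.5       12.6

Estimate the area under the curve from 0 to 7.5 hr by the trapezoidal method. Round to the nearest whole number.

AUC = 317 ng/mL·hr

Trapezoidal AUC_0→7.5:
  [0→1.5]: (97.3+64.7)/2 × 1.5 = 121.5
  [1.5→2]: (64.7+56.4)/2 × 0.5 = 30.275
  [2→3]: (56.4+43.0)/2 × 1 = 49.7
  [3→3.5]: (43.0+37.5)/2 × 0.5 = 20.125
  [3.5→6.5]: (37.5+16.6)/2 × 3 = 81.15
  [6.5→7.5]: (16.6+12.6)/2 × 1 = 14.6
  Sum = 317.35 ng/mL·hr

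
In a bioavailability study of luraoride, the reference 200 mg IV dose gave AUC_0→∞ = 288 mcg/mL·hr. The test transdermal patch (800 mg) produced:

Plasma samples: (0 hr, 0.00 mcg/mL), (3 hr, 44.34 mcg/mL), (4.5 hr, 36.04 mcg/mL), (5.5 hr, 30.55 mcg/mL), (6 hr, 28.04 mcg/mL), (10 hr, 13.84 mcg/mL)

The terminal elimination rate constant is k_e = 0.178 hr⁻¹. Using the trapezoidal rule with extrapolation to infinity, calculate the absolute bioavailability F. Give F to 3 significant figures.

Trapezoidal AUC_0→10 (transdermal patch):
  [0→3]: (0.00+44.34)/2 × 3 = 66.51
  [3→4.5]: (44.34+36.04)/2 × 1.5 = 60.285
  [4.5→5.5]: (36.04+30.55)/2 × 1 = 33.295
  [5.5→6]: (30.55+28.04)/2 × 0.5 = 14.6475
  [6→10]: (28.04+13.84)/2 × 4 = 83.76
  Sum = 258.4975 mcg/mL·hr
Tail: C_last/k_e = 13.84/0.178 = 77.753
AUC_0→∞ (transdermal patch) = 258.4975 + 77.753 = 336.2505 mcg/mL·hr
F = (AUC_ev/D_ev)/(AUC_iv/D_iv) = (336.2505/800)/(288/200) = 0.420313/1.44 = 0.2919

F = 0.292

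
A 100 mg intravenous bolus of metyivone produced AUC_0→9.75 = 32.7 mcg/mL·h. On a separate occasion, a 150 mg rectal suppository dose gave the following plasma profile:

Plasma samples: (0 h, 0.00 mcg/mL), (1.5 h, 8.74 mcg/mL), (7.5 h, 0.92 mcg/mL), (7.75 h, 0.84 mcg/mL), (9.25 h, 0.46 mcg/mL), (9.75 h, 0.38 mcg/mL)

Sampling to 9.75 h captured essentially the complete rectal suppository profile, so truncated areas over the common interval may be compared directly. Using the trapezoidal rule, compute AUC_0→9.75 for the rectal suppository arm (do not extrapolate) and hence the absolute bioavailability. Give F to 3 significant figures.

Trapezoidal AUC_0→9.75 (rectal suppository):
  [0→1.5]: (0.00+8.74)/2 × 1.5 = 6.555
  [1.5→7.5]: (8.74+0.92)/2 × 6 = 28.98
  [7.5→7.75]: (0.92+0.84)/2 × 0.25 = 0.22
  [7.75→9.25]: (0.84+0.46)/2 × 1.5 = 0.975
  [9.25→9.75]: (0.46+0.38)/2 × 0.5 = 0.21
  Sum = 36.94 mcg/mL·h
F = (AUC_ev/D_ev)/(AUC_iv/D_iv) = (36.94/150)/(32.7/100) = 0.246267/0.327 = 0.7531

F = 0.753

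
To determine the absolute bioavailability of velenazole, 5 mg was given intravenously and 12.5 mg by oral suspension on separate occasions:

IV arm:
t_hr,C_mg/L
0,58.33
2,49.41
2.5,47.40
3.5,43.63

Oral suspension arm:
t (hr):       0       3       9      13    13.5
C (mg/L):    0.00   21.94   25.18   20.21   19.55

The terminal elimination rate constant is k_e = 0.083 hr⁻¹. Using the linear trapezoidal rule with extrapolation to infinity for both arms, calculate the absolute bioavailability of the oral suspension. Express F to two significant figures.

F = 0.29

Trapezoidal AUC_0→3.5 (IV):
  [0→2]: (58.33+49.41)/2 × 2 = 107.74
  [2→2.5]: (49.41+47.40)/2 × 0.5 = 24.2025
  [2.5→3.5]: (47.40+43.63)/2 × 1 = 45.515
  Sum = 177.4575 mg/L·hr
IV tail: 43.63/0.083 = 525.663; AUC_iv,0→∞ = 177.4575 + 525.663 = 703.1205 mg/L·hr
Trapezoidal AUC_0→13.5 (oral suspension):
  [0→3]: (0.00+21.94)/2 × 3 = 32.91
  [3→9]: (21.94+25.18)/2 × 6 = 141.36
  [9→13]: (25.18+20.21)/2 × 4 = 90.78
  [13→13.5]: (20.21+19.55)/2 × 0.5 = 9.94
  Sum = 274.99 mg/L·hr
oral suspension tail: 19.55/0.083 = 235.542; AUC_ev,0→∞ = 274.99 + 235.542 = 510.532 mg/L·hr
F = (AUC_ev/D_ev)/(AUC_iv/D_iv) = (510.532/12.5)/(703.1205/5) = 40.84256/140.6241 = 0.2904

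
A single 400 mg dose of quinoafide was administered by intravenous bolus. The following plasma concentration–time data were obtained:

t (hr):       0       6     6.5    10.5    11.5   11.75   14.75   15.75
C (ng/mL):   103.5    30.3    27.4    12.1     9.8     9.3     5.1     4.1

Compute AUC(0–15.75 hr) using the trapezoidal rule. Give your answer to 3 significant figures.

AUC = 534 ng/mL·hr

Trapezoidal AUC_0→15.75:
  [0→6]: (103.5+30.3)/2 × 6 = 401.4
  [6→6.5]: (30.3+27.4)/2 × 0.5 = 14.425
  [6.5→10.5]: (27.4+12.1)/2 × 4 = 79.0
  [10.5→11.5]: (12.1+9.8)/2 × 1 = 10.95
  [11.5→11.75]: (9.8+9.3)/2 × 0.25 = 2.3875
  [11.75→14.75]: (9.3+5.1)/2 × 3 = 21.6
  [14.75→15.75]: (5.1+4.1)/2 × 1 = 4.6
  Sum = 534.3625 ng/mL·hr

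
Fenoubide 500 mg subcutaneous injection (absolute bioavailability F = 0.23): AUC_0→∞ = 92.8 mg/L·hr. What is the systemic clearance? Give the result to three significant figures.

CL = 1.24 L/hr

CL = F × Dose / AUC_0→∞
   = 0.23 × 500 / 92.8 = 1.23922 L/hr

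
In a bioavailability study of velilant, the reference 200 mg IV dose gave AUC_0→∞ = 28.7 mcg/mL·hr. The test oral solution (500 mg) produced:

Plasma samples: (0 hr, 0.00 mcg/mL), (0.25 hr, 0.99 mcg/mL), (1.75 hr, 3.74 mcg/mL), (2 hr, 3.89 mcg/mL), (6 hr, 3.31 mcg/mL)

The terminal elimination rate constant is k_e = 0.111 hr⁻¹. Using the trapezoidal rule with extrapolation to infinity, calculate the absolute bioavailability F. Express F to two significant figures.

F = 0.68

Trapezoidal AUC_0→6 (oral solution):
  [0→0.25]: (0.00+0.99)/2 × 0.25 = 0.12375
  [0.25→1.75]: (0.99+3.74)/2 × 1.5 = 3.5475
  [1.75→2]: (3.74+3.89)/2 × 0.25 = 0.95375
  [2→6]: (3.89+3.31)/2 × 4 = 14.4
  Sum = 19.025 mcg/mL·hr
Tail: C_last/k_e = 3.31/0.111 = 29.820
AUC_0→∞ (oral solution) = 19.025 + 29.820 = 48.845 mcg/mL·hr
F = (AUC_ev/D_ev)/(AUC_iv/D_iv) = (48.845/500)/(28.7/200) = 0.09769/0.1435 = 0.6808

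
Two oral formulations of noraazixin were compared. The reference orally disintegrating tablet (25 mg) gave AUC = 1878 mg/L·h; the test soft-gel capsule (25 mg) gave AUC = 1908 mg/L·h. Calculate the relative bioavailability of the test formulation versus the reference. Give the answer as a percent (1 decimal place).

F_rel = 101.6%

F_rel = (AUC_test/D_test) / (AUC_ref/D_ref)
      = (1908/25) / (1878/25)
      = 76.32 / 75.12 = 1.0160 = 101.60%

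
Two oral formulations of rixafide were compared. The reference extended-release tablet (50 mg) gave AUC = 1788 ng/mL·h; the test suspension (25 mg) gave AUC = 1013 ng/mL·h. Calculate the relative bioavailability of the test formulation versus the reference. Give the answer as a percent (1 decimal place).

F_rel = (AUC_test/D_test) / (AUC_ref/D_ref)
      = (1013/25) / (1788/50)
      = 40.52 / 35.76 = 1.1331 = 113.31%

F_rel = 113.3%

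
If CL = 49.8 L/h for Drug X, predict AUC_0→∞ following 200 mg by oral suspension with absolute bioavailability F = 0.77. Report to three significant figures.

AUC_0→∞ = F × Dose / CL
        = 0.77 × 200 / 49.8 = 3.09237 mg/L·h

AUC = 3.09 mg/L·h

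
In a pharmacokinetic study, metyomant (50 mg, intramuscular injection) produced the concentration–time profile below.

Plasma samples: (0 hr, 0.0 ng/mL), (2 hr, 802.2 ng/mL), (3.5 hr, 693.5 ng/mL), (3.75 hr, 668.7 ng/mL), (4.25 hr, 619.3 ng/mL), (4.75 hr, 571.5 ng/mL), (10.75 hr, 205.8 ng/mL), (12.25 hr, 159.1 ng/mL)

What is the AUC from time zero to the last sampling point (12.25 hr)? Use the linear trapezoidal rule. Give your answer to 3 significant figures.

AUC = 5320 ng/mL·hr

Trapezoidal AUC_0→12.25:
  [0→2]: (0.0+802.2)/2 × 2 = 802.2
  [2→3.5]: (802.2+693.5)/2 × 1.5 = 1121.775
  [3.5→3.75]: (693.5+668.7)/2 × 0.25 = 170.275
  [3.75→4.25]: (668.7+619.3)/2 × 0.5 = 322.0
  [4.25→4.75]: (619.3+571.5)/2 × 0.5 = 297.7
  [4.75→10.75]: (571.5+205.8)/2 × 6 = 2331.9
  [10.75→12.25]: (205.8+159.1)/2 × 1.5 = 273.675
  Sum = 5319.525 ng/mL·hr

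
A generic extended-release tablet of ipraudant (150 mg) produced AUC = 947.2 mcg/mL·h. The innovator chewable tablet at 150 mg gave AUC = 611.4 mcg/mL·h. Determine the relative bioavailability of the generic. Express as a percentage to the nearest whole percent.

F_rel = 155%

F_rel = (AUC_test/D_test) / (AUC_ref/D_ref)
      = (947.2/150) / (611.4/150)
      = 6.31467 / 4.076 = 1.5492 = 154.92%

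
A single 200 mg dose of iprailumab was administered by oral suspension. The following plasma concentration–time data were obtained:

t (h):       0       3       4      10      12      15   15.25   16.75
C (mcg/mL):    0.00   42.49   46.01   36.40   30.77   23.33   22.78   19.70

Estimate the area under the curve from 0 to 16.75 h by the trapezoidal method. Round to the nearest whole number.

Trapezoidal AUC_0→16.75:
  [0→3]: (0.00+42.49)/2 × 3 = 63.735
  [3→4]: (42.49+46.01)/2 × 1 = 44.25
  [4→10]: (46.01+36.40)/2 × 6 = 247.23
  [10→12]: (36.40+30.77)/2 × 2 = 67.17
  [12→15]: (30.77+23.33)/2 × 3 = 81.15
  [15→15.25]: (23.33+22.78)/2 × 0.25 = 5.76375
  [15.25→16.75]: (22.78+19.70)/2 × 1.5 = 31.86
  Sum = 541.15875 mcg/mL·h

AUC = 541 mcg/mL·h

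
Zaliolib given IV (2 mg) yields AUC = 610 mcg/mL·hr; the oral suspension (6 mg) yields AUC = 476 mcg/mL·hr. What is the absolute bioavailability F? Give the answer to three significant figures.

F = (AUC_ev / D_ev) / (AUC_iv / D_iv)
  = (476/6) / (610/2)
  = 79.3333 / 305 = 0.2601

F = 0.260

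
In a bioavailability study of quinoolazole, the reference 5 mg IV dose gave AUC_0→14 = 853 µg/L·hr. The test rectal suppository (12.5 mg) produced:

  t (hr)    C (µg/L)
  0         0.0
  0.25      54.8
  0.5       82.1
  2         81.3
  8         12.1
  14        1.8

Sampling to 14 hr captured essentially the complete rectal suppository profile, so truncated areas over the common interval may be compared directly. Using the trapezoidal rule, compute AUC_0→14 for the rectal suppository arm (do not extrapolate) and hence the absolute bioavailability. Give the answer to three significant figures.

Trapezoidal AUC_0→14 (rectal suppository):
  [0→0.25]: (0.0+54.8)/2 × 0.25 = 6.85
  [0.25→0.5]: (54.8+82.1)/2 × 0.25 = 17.1125
  [0.5→2]: (82.1+81.3)/2 × 1.5 = 122.55
  [2→8]: (81.3+12.1)/2 × 6 = 280.2
  [8→14]: (12.1+1.8)/2 × 6 = 41.7
  Sum = 468.4125 µg/L·hr
F = (AUC_ev/D_ev)/(AUC_iv/D_iv) = (468.4125/12.5)/(853/5) = 37.473/170.6 = 0.2197

F = 0.220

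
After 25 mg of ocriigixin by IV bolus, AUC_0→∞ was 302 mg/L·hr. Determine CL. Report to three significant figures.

CL = 0.0828 L/hr

CL = Dose_iv / AUC_0→∞
   = 25 / 302 = 0.0827815 L/hr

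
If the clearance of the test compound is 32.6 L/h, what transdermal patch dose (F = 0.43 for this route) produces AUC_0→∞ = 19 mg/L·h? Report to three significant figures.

Dose = 1440 mg

Dose = CL × AUC_0→∞ / F
     = 32.6 × 19 / 0.43 = 1440.47 mg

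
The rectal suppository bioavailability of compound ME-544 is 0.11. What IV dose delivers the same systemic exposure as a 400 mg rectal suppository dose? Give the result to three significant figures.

D_iv = 44.0 mg

Systemic exposure from an extravascular dose = F × D_ev, so the equivalent IV dose is F × D_ev.
D_iv = F × D_ev = 0.11 × 400 = 44 mg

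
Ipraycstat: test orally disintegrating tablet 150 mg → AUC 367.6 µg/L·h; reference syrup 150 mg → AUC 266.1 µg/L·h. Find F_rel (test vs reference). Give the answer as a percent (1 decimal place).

F_rel = (AUC_test/D_test) / (AUC_ref/D_ref)
      = (367.6/150) / (266.1/150)
      = 2.45067 / 1.774 = 1.3814 = 138.14%

F_rel = 138.1%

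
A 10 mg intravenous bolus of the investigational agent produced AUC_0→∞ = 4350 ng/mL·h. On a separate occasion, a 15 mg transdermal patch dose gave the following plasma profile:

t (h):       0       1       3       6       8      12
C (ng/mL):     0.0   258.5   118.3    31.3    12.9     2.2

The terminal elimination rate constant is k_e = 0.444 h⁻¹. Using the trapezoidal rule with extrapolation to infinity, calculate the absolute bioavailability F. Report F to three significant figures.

F = 0.124

Trapezoidal AUC_0→12 (transdermal patch):
  [0→1]: (0.0+258.5)/2 × 1 = 129.25
  [1→3]: (258.5+118.3)/2 × 2 = 376.8
  [3→6]: (118.3+31.3)/2 × 3 = 224.4
  [6→8]: (31.3+12.9)/2 × 2 = 44.2
  [8→12]: (12.9+2.2)/2 × 4 = 30.2
  Sum = 804.85 ng/mL·h
Tail: C_last/k_e = 2.2/0.444 = 4.955
AUC_0→∞ (transdermal patch) = 804.85 + 4.955 = 809.805 ng/mL·h
F = (AUC_ev/D_ev)/(AUC_iv/D_iv) = (809.805/15)/(4350/10) = 53.987/435 = 0.1241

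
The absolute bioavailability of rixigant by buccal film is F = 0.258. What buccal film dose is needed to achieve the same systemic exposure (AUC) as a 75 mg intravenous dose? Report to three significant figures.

For equal systemic exposure: F × D_ev = D_iv
D_ev = D_iv / F = 75 / 0.258 = 290.698 mg

D_buccal = 291 mg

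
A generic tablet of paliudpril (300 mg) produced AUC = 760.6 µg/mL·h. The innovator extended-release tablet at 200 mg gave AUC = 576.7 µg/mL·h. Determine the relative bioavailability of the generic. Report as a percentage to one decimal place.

F_rel = (AUC_test/D_test) / (AUC_ref/D_ref)
      = (760.6/300) / (576.7/200)
      = 2.53533 / 2.8835 = 0.8793 = 87.93%

F_rel = 87.9%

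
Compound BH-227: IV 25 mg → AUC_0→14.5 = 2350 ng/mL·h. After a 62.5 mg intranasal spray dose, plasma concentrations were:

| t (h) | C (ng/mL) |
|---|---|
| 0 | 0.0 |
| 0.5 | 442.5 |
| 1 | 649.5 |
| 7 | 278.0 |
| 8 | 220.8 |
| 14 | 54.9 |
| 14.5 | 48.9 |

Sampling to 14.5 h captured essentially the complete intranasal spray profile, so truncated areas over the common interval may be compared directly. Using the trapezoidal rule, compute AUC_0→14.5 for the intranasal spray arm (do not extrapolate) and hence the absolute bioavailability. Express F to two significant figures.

Trapezoidal AUC_0→14.5 (intranasal spray):
  [0→0.5]: (0.0+442.5)/2 × 0.5 = 110.625
  [0.5→1]: (442.5+649.5)/2 × 0.5 = 273.0
  [1→7]: (649.5+278.0)/2 × 6 = 2782.5
  [7→8]: (278.0+220.8)/2 × 1 = 249.4
  [8→14]: (220.8+54.9)/2 × 6 = 827.1
  [14→14.5]: (54.9+48.9)/2 × 0.5 = 25.95
  Sum = 4268.575 ng/mL·h
F = (AUC_ev/D_ev)/(AUC_iv/D_iv) = (4268.575/62.5)/(2350/25) = 68.2972/94 = 0.7266

F = 0.73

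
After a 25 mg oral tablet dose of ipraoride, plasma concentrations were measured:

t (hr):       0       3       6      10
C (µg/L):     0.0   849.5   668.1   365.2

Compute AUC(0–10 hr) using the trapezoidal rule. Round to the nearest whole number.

Trapezoidal AUC_0→10:
  [0→3]: (0.0+849.5)/2 × 3 = 1274.25
  [3→6]: (849.5+668.1)/2 × 3 = 2276.4
  [6→10]: (668.1+365.2)/2 × 4 = 2066.6
  Sum = 5617.25 µg/L·hr

AUC = 5617 µg/L·hr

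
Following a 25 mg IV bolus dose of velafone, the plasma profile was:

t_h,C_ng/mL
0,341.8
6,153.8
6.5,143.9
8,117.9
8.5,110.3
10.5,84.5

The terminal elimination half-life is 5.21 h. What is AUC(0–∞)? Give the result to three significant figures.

AUC = 2640 ng/mL·h

Trapezoidal AUC_0→10.5:
  [0→6]: (341.8+153.8)/2 × 6 = 1486.8
  [6→6.5]: (153.8+143.9)/2 × 0.5 = 74.425
  [6.5→8]: (143.9+117.9)/2 × 1.5 = 196.35
  [8→8.5]: (117.9+110.3)/2 × 0.5 = 57.05
  [8.5→10.5]: (110.3+84.5)/2 × 2 = 194.8
  Sum = 2009.425 ng/mL·h
k_e = ln2 / t½ = 0.693147 / 5.21 = 0.1330 h^-1
Extrapolated tail: C_last / k_e = 84.5 / 0.133 = 635.338
AUC_0→∞ = 2009.425 + 635.338 = 2644.763 ng/mL·h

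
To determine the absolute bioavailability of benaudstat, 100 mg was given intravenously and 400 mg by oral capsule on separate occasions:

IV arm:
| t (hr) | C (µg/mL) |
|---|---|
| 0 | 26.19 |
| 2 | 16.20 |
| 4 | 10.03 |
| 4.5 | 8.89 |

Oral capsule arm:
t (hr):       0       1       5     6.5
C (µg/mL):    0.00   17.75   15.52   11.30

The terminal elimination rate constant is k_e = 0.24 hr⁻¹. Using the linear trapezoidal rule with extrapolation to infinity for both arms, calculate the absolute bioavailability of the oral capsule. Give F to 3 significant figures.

F = 0.323

Trapezoidal AUC_0→4.5 (IV):
  [0→2]: (26.19+16.20)/2 × 2 = 42.39
  [2→4]: (16.20+10.03)/2 × 2 = 26.23
  [4→4.5]: (10.03+8.89)/2 × 0.5 = 4.73
  Sum = 73.35 µg/mL·hr
IV tail: 8.89/0.24 = 37.042; AUC_iv,0→∞ = 73.35 + 37.042 = 110.392 µg/mL·hr
Trapezoidal AUC_0→6.5 (oral capsule):
  [0→1]: (0.00+17.75)/2 × 1 = 8.875
  [1→5]: (17.75+15.52)/2 × 4 = 66.54
  [5→6.5]: (15.52+11.30)/2 × 1.5 = 20.115
  Sum = 95.53 µg/mL·hr
oral capsule tail: 11.30/0.24 = 47.083; AUC_ev,0→∞ = 95.53 + 47.083 = 142.613 µg/mL·hr
F = (AUC_ev/D_ev)/(AUC_iv/D_iv) = (142.613/400)/(110.392/100) = 0.3565325/1.10392 = 0.3230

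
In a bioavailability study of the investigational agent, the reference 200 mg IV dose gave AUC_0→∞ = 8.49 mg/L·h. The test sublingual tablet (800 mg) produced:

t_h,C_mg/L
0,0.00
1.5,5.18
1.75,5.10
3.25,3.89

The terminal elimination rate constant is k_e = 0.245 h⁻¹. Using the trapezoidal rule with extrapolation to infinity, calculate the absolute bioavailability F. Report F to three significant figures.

F = 0.818

Trapezoidal AUC_0→3.25 (sublingual tablet):
  [0→1.5]: (0.00+5.18)/2 × 1.5 = 3.885
  [1.5→1.75]: (5.18+5.10)/2 × 0.25 = 1.285
  [1.75→3.25]: (5.10+3.89)/2 × 1.5 = 6.7425
  Sum = 11.9125 mg/L·h
Tail: C_last/k_e = 3.89/0.245 = 15.878
AUC_0→∞ (sublingual tablet) = 11.9125 + 15.878 = 27.7905 mg/L·h
F = (AUC_ev/D_ev)/(AUC_iv/D_iv) = (27.7905/800)/(8.49/200) = 0.034738125/0.04245 = 0.8183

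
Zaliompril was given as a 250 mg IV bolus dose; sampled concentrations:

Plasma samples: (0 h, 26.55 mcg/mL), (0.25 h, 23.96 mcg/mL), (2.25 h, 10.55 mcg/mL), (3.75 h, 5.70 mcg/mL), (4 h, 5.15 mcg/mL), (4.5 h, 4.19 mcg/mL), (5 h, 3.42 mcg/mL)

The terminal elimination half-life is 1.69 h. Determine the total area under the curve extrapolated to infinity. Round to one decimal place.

Trapezoidal AUC_0→5:
  [0→0.25]: (26.55+23.96)/2 × 0.25 = 6.31375
  [0.25→2.25]: (23.96+10.55)/2 × 2 = 34.51
  [2.25→3.75]: (10.55+5.70)/2 × 1.5 = 12.1875
  [3.75→4]: (5.70+5.15)/2 × 0.25 = 1.35625
  [4→4.5]: (5.15+4.19)/2 × 0.5 = 2.335
  [4.5→5]: (4.19+3.42)/2 × 0.5 = 1.9025
  Sum = 58.605 mcg/mL·h
k_e = ln2 / t½ = 0.693147 / 1.69 = 0.4101 h^-1
Extrapolated tail: C_last / k_e = 3.42 / 0.4101 = 8.339
AUC_0→∞ = 58.605 + 8.339 = 66.944 mcg/mL·h

AUC = 66.9 mcg/mL·h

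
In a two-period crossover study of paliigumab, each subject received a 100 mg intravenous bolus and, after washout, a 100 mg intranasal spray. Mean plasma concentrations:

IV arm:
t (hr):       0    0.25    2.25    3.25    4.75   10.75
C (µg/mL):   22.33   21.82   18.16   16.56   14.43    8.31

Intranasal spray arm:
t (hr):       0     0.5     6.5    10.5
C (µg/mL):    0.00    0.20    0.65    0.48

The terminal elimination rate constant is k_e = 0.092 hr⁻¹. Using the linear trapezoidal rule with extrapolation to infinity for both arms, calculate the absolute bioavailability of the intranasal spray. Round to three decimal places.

Trapezoidal AUC_0→10.75 (IV):
  [0→0.25]: (22.33+21.82)/2 × 0.25 = 5.51875
  [0.25→2.25]: (21.82+18.16)/2 × 2 = 39.98
  [2.25→3.25]: (18.16+16.56)/2 × 1 = 17.36
  [3.25→4.75]: (16.56+14.43)/2 × 1.5 = 23.2425
  [4.75→10.75]: (14.43+8.31)/2 × 6 = 68.22
  Sum = 154.32125 µg/mL·hr
IV tail: 8.31/0.092 = 90.326; AUC_iv,0→∞ = 154.32125 + 90.326 = 244.64725 µg/mL·hr
Trapezoidal AUC_0→10.5 (intranasal spray):
  [0→0.5]: (0.00+0.20)/2 × 0.5 = 0.05
  [0.5→6.5]: (0.20+0.65)/2 × 6 = 2.55
  [6.5→10.5]: (0.65+0.48)/2 × 4 = 2.26
  Sum = 4.86 µg/mL·hr
intranasal spray tail: 0.48/0.092 = 5.217; AUC_ev,0→∞ = 4.86 + 5.217 = 10.077 µg/mL·hr
F = (AUC_ev/D_ev)/(AUC_iv/D_iv) = (10.077/100)/(244.64725/100) = 0.10077/2.4464725 = 0.0412

F = 0.041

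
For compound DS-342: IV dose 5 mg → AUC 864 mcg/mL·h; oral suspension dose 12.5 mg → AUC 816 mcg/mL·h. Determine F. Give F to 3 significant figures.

F = (AUC_ev / D_ev) / (AUC_iv / D_iv)
  = (816/12.5) / (864/5)
  = 65.28 / 172.8 = 0.3778

F = 0.378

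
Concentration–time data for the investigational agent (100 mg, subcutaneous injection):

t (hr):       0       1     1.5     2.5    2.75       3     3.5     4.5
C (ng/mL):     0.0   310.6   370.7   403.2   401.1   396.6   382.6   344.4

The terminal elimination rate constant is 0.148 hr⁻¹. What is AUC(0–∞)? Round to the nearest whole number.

AUC = 3798 ng/mL·hr

Trapezoidal AUC_0→4.5:
  [0→1]: (0.0+310.6)/2 × 1 = 155.3
  [1→1.5]: (310.6+370.7)/2 × 0.5 = 170.325
  [1.5→2.5]: (370.7+403.2)/2 × 1 = 386.95
  [2.5→2.75]: (403.2+401.1)/2 × 0.25 = 100.5375
  [2.75→3]: (401.1+396.6)/2 × 0.25 = 99.7125
  [3→3.5]: (396.6+382.6)/2 × 0.5 = 194.8
  [3.5→4.5]: (382.6+344.4)/2 × 1 = 363.5
  Sum = 1471.125 ng/mL·hr
Extrapolated tail: C_last / k_e = 344.4 / 0.148 = 2327.027
AUC_0→∞ = 1471.125 + 2327.027 = 3798.152 ng/mL·hr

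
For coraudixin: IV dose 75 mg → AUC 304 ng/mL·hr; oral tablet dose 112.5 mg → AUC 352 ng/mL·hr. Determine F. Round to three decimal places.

F = 0.772

F = (AUC_ev / D_ev) / (AUC_iv / D_iv)
  = (352/112.5) / (304/75)
  = 3.12889 / 4.05333 = 0.7719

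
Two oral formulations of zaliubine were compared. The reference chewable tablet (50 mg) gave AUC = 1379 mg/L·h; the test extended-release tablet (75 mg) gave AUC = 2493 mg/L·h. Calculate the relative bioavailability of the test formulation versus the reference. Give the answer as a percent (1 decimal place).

F_rel = 120.5%

F_rel = (AUC_test/D_test) / (AUC_ref/D_ref)
      = (2493/75) / (1379/50)
      = 33.24 / 27.58 = 1.2052 = 120.52%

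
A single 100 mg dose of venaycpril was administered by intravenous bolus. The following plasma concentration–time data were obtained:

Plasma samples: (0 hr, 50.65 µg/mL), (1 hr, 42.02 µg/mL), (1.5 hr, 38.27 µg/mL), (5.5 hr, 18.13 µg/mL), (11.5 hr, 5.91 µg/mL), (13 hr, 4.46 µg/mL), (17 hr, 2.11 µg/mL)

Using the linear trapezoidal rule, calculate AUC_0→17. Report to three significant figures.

Trapezoidal AUC_0→17:
  [0→1]: (50.65+42.02)/2 × 1 = 46.335
  [1→1.5]: (42.02+38.27)/2 × 0.5 = 20.0725
  [1.5→5.5]: (38.27+18.13)/2 × 4 = 112.8
  [5.5→11.5]: (18.13+5.91)/2 × 6 = 72.12
  [11.5→13]: (5.91+4.46)/2 × 1.5 = 7.7775
  [13→17]: (4.46+2.11)/2 × 4 = 13.14
  Sum = 272.245 µg/mL·hr

AUC = 272 µg/mL·hr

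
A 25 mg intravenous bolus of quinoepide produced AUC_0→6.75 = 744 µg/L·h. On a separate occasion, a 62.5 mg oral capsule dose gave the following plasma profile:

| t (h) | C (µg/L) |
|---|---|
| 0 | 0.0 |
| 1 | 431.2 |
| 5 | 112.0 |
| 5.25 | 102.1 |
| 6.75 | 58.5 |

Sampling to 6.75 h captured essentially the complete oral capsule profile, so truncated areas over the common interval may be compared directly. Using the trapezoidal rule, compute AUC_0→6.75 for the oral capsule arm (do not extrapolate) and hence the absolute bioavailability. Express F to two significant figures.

Trapezoidal AUC_0→6.75 (oral capsule):
  [0→1]: (0.0+431.2)/2 × 1 = 215.6
  [1→5]: (431.2+112.0)/2 × 4 = 1086.4
  [5→5.25]: (112.0+102.1)/2 × 0.25 = 26.7625
  [5.25→6.75]: (102.1+58.5)/2 × 1.5 = 120.45
  Sum = 1449.2125 µg/L·h
F = (AUC_ev/D_ev)/(AUC_iv/D_iv) = (1449.2125/62.5)/(744/25) = 23.1874/29.76 = 0.7791

F = 0.78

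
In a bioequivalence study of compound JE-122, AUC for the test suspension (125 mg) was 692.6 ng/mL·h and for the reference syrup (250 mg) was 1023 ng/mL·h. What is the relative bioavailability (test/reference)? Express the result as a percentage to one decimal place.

F_rel = (AUC_test/D_test) / (AUC_ref/D_ref)
      = (692.6/125) / (1023/250)
      = 5.5408 / 4.092 = 1.3541 = 135.41%

F_rel = 135.4%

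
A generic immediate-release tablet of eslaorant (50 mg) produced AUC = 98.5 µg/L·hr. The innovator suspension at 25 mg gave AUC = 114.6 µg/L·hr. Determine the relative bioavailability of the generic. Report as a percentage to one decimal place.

F_rel = 43.0%

F_rel = (AUC_test/D_test) / (AUC_ref/D_ref)
      = (98.5/50) / (114.6/25)
      = 1.97 / 4.584 = 0.4298 = 42.98%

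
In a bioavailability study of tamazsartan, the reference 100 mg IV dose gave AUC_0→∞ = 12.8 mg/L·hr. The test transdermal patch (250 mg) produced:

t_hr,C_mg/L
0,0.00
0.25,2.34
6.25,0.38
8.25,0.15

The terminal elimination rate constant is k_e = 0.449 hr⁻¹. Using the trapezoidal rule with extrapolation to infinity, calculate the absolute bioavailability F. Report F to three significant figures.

Trapezoidal AUC_0→8.25 (transdermal patch):
  [0→0.25]: (0.00+2.34)/2 × 0.25 = 0.2925
  [0.25→6.25]: (2.34+0.38)/2 × 6 = 8.16
  [6.25→8.25]: (0.38+0.15)/2 × 2 = 0.53
  Sum = 8.9825 mg/L·hr
Tail: C_last/k_e = 0.15/0.449 = 0.334
AUC_0→∞ (transdermal patch) = 8.9825 + 0.334 = 9.3165 mg/L·hr
F = (AUC_ev/D_ev)/(AUC_iv/D_iv) = (9.3165/250)/(12.8/100) = 0.037266/0.128 = 0.2911

F = 0.291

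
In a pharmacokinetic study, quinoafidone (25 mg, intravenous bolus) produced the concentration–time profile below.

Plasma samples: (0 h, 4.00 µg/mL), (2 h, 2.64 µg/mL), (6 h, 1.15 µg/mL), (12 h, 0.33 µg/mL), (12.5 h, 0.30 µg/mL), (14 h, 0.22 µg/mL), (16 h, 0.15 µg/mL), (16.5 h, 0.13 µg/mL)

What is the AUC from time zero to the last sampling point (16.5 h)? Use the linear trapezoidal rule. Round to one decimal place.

Trapezoidal AUC_0→16.5:
  [0→2]: (4.00+2.64)/2 × 2 = 6.64
  [2→6]: (2.64+1.15)/2 × 4 = 7.58
  [6→12]: (1.15+0.33)/2 × 6 = 4.44
  [12→12.5]: (0.33+0.30)/2 × 0.5 = 0.1575
  [12.5→14]: (0.30+0.22)/2 × 1.5 = 0.39
  [14→16]: (0.22+0.15)/2 × 2 = 0.37
  [16→16.5]: (0.15+0.13)/2 × 0.5 = 0.07
  Sum = 19.6475 µg/mL·h

AUC = 19.6 µg/mL·h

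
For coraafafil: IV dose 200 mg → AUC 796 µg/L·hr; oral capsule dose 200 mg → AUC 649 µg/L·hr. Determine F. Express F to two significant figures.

F = (AUC_ev / D_ev) / (AUC_iv / D_iv)
  = (649/200) / (796/200)
  = 3.245 / 3.98 = 0.8153

F = 0.82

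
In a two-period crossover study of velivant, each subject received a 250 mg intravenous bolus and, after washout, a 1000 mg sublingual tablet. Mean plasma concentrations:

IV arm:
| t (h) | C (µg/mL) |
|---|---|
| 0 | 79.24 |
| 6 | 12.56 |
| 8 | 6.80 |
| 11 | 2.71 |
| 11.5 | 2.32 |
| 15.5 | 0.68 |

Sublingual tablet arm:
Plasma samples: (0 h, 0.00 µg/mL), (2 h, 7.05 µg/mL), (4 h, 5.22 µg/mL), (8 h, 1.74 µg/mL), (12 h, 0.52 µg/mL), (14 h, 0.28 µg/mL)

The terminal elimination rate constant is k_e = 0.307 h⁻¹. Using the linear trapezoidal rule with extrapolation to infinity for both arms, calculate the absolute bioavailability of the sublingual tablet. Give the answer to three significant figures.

F = 0.0310

Trapezoidal AUC_0→15.5 (IV):
  [0→6]: (79.24+12.56)/2 × 6 = 275.4
  [6→8]: (12.56+6.80)/2 × 2 = 19.36
  [8→11]: (6.80+2.71)/2 × 3 = 14.265
  [11→11.5]: (2.71+2.32)/2 × 0.5 = 1.2575
  [11.5→15.5]: (2.32+0.68)/2 × 4 = 6.0
  Sum = 316.2825 µg/mL·h
IV tail: 0.68/0.307 = 2.215; AUC_iv,0→∞ = 316.2825 + 2.215 = 318.4975 µg/mL·h
Trapezoidal AUC_0→14 (sublingual tablet):
  [0→2]: (0.00+7.05)/2 × 2 = 7.05
  [2→4]: (7.05+5.22)/2 × 2 = 12.27
  [4→8]: (5.22+1.74)/2 × 4 = 13.92
  [8→12]: (1.74+0.52)/2 × 4 = 4.52
  [12→14]: (0.52+0.28)/2 × 2 = 0.8
  Sum = 38.56 µg/mL·h
sublingual tablet tail: 0.28/0.307 = 0.912; AUC_ev,0→∞ = 38.56 + 0.912 = 39.472 µg/mL·h
F = (AUC_ev/D_ev)/(AUC_iv/D_iv) = (39.472/1000)/(318.4975/250) = 0.039472/1.27399 = 0.0310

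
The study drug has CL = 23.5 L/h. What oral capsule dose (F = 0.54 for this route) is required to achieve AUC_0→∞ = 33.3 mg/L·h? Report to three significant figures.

Dose = CL × AUC_0→∞ / F
     = 23.5 × 33.3 / 0.54 = 1449.17 mg

Dose = 1450 mg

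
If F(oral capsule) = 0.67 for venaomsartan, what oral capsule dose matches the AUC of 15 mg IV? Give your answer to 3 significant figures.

For equal systemic exposure: F × D_ev = D_iv
D_ev = D_iv / F = 15 / 0.67 = 22.3881 mg

D_oral = 22.4 mg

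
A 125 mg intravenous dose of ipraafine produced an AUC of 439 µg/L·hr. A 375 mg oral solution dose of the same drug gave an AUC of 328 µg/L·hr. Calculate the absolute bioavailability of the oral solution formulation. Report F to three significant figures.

F = 0.249

F = (AUC_ev / D_ev) / (AUC_iv / D_iv)
  = (328/375) / (439/125)
  = 0.874667 / 3.512 = 0.2491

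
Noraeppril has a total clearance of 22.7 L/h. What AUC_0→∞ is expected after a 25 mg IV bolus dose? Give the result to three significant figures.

AUC_0→∞ = Dose_iv / CL
        = 25 / 22.7 = 1.10132 mg/L·h

AUC = 1.10 mg/L·h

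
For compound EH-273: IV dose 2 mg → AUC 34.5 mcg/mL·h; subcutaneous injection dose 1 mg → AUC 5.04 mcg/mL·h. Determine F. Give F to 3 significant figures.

F = 0.292

F = (AUC_ev / D_ev) / (AUC_iv / D_iv)
  = (5.04/1) / (34.5/2)
  = 5.04 / 17.25 = 0.2922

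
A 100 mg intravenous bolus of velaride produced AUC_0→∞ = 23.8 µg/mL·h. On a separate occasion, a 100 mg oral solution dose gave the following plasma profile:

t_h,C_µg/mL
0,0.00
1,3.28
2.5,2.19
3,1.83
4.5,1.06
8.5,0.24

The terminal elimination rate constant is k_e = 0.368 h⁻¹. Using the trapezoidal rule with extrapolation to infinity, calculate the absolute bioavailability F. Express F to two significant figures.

Trapezoidal AUC_0→8.5 (oral solution):
  [0→1]: (0.00+3.28)/2 × 1 = 1.64
  [1→2.5]: (3.28+2.19)/2 × 1.5 = 4.1025
  [2.5→3]: (2.19+1.83)/2 × 0.5 = 1.005
  [3→4.5]: (1.83+1.06)/2 × 1.5 = 2.1675
  [4.5→8.5]: (1.06+0.24)/2 × 4 = 2.6
  Sum = 11.515 µg/mL·h
Tail: C_last/k_e = 0.24/0.368 = 0.652
AUC_0→∞ (oral solution) = 11.515 + 0.652 = 12.167 µg/mL·h
F = (AUC_ev/D_ev)/(AUC_iv/D_iv) = (12.167/100)/(23.8/100) = 0.12167/0.238 = 0.5112

F = 0.51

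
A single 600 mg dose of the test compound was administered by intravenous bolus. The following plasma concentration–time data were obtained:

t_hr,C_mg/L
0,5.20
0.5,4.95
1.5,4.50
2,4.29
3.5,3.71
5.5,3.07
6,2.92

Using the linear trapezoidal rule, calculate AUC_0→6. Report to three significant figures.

AUC = 23.7 mg/L·hr

Trapezoidal AUC_0→6:
  [0→0.5]: (5.20+4.95)/2 × 0.5 = 2.5375
  [0.5→1.5]: (4.95+4.50)/2 × 1 = 4.725
  [1.5→2]: (4.50+4.29)/2 × 0.5 = 2.1975
  [2→3.5]: (4.29+3.71)/2 × 1.5 = 6.0
  [3.5→5.5]: (3.71+3.07)/2 × 2 = 6.78
  [5.5→6]: (3.07+2.92)/2 × 0.5 = 1.4975
  Sum = 23.7375 mg/L·hr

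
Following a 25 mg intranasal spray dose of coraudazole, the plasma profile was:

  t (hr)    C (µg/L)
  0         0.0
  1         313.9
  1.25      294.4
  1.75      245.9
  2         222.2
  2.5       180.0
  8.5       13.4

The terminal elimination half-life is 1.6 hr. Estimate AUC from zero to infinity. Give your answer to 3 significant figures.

Trapezoidal AUC_0→8.5:
  [0→1]: (0.0+313.9)/2 × 1 = 156.95
  [1→1.25]: (313.9+294.4)/2 × 0.25 = 76.0375
  [1.25→1.75]: (294.4+245.9)/2 × 0.5 = 135.075
  [1.75→2]: (245.9+222.2)/2 × 0.25 = 58.5125
  [2→2.5]: (222.2+180.0)/2 × 0.5 = 100.55
  [2.5→8.5]: (180.0+13.4)/2 × 6 = 580.2
  Sum = 1107.325 µg/L·hr
k_e = ln2 / t½ = 0.693147 / 1.6 = 0.4332 hr^-1
Extrapolated tail: C_last / k_e = 13.4 / 0.4332 = 30.933
AUC_0→∞ = 1107.325 + 30.933 = 1138.258 µg/L·hr

AUC = 1140 µg/L·hr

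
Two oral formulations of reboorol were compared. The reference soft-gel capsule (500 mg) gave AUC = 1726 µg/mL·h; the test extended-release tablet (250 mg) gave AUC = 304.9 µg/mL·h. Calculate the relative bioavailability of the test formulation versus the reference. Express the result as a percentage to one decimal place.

F_rel = 35.3%

F_rel = (AUC_test/D_test) / (AUC_ref/D_ref)
      = (304.9/250) / (1726/500)
      = 1.2196 / 3.452 = 0.3533 = 35.33%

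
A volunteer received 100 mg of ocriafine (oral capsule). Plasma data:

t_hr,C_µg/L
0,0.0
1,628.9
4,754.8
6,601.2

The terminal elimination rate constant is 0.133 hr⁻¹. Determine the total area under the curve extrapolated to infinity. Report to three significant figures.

Trapezoidal AUC_0→6:
  [0→1]: (0.0+628.9)/2 × 1 = 314.45
  [1→4]: (628.9+754.8)/2 × 3 = 2075.55
  [4→6]: (754.8+601.2)/2 × 2 = 1356.0
  Sum = 3746.0 µg/L·hr
Extrapolated tail: C_last / k_e = 601.2 / 0.133 = 4520.301
AUC_0→∞ = 3746.0 + 4520.301 = 8266.301 µg/L·hr

AUC = 8270 µg/L·hr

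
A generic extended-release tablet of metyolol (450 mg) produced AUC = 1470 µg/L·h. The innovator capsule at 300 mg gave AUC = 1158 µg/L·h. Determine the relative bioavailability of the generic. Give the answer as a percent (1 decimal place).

F_rel = (AUC_test/D_test) / (AUC_ref/D_ref)
      = (1470/450) / (1158/300)
      = 3.26667 / 3.86 = 0.8463 = 84.63%

F_rel = 84.6%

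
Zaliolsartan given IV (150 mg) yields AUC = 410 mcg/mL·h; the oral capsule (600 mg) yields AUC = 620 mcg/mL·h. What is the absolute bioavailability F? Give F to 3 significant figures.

F = 0.378

F = (AUC_ev / D_ev) / (AUC_iv / D_iv)
  = (620/600) / (410/150)
  = 1.03333 / 2.73333 = 0.3780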